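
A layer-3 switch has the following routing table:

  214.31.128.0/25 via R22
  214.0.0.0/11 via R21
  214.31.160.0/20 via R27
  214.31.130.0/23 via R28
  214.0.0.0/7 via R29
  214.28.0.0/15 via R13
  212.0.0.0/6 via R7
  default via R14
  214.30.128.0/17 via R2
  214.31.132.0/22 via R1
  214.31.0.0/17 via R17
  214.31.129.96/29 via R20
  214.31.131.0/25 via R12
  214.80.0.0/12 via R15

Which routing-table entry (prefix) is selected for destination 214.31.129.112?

Entries matching 214.31.129.112:
  0.0.0.0/0 (default, matches everything)
  212.0.0.0/6 (212.0.0.0 - 215.255.255.255)
  214.0.0.0/7 (214.0.0.0 - 215.255.255.255)
  214.0.0.0/11 (214.0.0.0 - 214.31.255.255)
Most specific is 214.0.0.0/11.

214.0.0.0/11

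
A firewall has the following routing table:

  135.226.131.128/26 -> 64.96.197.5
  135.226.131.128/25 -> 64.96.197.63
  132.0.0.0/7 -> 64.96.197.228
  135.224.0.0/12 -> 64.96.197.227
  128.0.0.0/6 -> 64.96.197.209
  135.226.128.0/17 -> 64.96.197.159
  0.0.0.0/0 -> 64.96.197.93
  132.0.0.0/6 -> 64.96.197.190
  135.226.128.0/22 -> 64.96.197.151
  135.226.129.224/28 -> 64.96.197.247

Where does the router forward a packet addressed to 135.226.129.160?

64.96.197.151

Routes whose prefix contains 135.226.129.160:
  0.0.0.0/0 (default, matches everything) -> 64.96.197.93
  132.0.0.0/6 (132.0.0.0 - 135.255.255.255) -> 64.96.197.190
  135.224.0.0/12 (135.224.0.0 - 135.239.255.255) -> 64.96.197.227
  135.226.128.0/17 (135.226.128.0 - 135.226.255.255) -> 64.96.197.159
  135.226.128.0/22 (135.226.128.0 - 135.226.131.255) -> 64.96.197.151
More-specific entries that do NOT match:
  135.226.129.224/28 (135.226.129.224 - 135.226.129.239) does not contain 135.226.129.160
  135.226.131.128/26 (135.226.131.128 - 135.226.131.191) does not contain 135.226.129.160
  135.226.131.128/25 (135.226.131.128 - 135.226.131.255) does not contain 135.226.129.160
Longest matching prefix is /22 -> next hop 64.96.197.151.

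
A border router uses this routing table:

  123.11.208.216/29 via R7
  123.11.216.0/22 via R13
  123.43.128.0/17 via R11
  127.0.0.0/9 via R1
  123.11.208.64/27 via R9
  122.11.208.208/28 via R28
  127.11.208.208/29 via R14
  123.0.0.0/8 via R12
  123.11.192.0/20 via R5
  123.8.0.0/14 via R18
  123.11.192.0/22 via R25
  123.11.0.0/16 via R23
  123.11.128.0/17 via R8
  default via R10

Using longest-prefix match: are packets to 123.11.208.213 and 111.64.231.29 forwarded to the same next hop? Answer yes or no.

no

123.11.208.213: longest match 123.11.128.0/17 -> R8
111.64.231.29: longest match 0.0.0.0/0 -> R10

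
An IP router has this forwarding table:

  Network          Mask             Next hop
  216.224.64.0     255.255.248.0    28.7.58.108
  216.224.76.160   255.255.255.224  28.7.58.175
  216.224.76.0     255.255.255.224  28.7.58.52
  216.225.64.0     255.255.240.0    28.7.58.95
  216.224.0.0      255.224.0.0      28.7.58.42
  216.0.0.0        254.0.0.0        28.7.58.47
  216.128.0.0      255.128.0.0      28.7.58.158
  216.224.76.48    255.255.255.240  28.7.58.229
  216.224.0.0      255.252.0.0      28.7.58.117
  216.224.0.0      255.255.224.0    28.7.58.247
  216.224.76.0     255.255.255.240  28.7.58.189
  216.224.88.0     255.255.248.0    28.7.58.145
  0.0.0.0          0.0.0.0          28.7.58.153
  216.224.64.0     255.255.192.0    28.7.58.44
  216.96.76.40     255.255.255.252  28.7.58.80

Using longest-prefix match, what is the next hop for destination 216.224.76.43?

28.7.58.44

Routes whose prefix contains 216.224.76.43:
  0.0.0.0/0 (default, matches everything) -> 28.7.58.153
  216.0.0.0/7 (216.0.0.0 - 217.255.255.255) -> 28.7.58.47
  216.128.0.0/9 (216.128.0.0 - 216.255.255.255) -> 28.7.58.158
  216.224.0.0/11 (216.224.0.0 - 216.255.255.255) -> 28.7.58.42
  216.224.0.0/14 (216.224.0.0 - 216.227.255.255) -> 28.7.58.117
  216.224.64.0/18 (216.224.64.0 - 216.224.127.255) -> 28.7.58.44
More-specific entries that do NOT match:
  216.96.76.40/30 (216.96.76.40 - 216.96.76.43) does not contain 216.224.76.43
  216.224.76.48/28 (216.224.76.48 - 216.224.76.63) does not contain 216.224.76.43
  216.224.76.0/28 (216.224.76.0 - 216.224.76.15) does not contain 216.224.76.43
  216.224.76.160/27 (216.224.76.160 - 216.224.76.191) does not contain 216.224.76.43
  216.224.76.0/27 (216.224.76.0 - 216.224.76.31) does not contain 216.224.76.43
  216.224.64.0/21 (216.224.64.0 - 216.224.71.255) does not contain 216.224.76.43
  216.224.88.0/21 (216.224.88.0 - 216.224.95.255) does not contain 216.224.76.43
  216.225.64.0/20 (216.225.64.0 - 216.225.79.255) does not contain 216.224.76.43
  216.224.0.0/19 (216.224.0.0 - 216.224.31.255) does not contain 216.224.76.43
Longest matching prefix is /18 -> next hop 28.7.58.44.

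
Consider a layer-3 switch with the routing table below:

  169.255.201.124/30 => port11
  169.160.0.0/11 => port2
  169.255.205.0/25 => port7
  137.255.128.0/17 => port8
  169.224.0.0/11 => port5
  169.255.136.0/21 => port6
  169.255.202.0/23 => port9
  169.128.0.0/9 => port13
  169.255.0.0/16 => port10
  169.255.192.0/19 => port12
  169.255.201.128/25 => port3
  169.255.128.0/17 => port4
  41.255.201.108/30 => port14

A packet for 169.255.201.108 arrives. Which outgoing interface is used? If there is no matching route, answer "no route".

Routes whose prefix contains 169.255.201.108:
  169.128.0.0/9 (169.128.0.0 - 169.255.255.255) -> port13
  169.224.0.0/11 (169.224.0.0 - 169.255.255.255) -> port5
  169.255.0.0/16 (169.255.0.0 - 169.255.255.255) -> port10
  169.255.128.0/17 (169.255.128.0 - 169.255.255.255) -> port4
  169.255.192.0/19 (169.255.192.0 - 169.255.223.255) -> port12
More-specific entries that do NOT match:
  169.255.201.124/30 (169.255.201.124 - 169.255.201.127) does not contain 169.255.201.108
  41.255.201.108/30 (41.255.201.108 - 41.255.201.111) does not contain 169.255.201.108
  169.255.205.0/25 (169.255.205.0 - 169.255.205.127) does not contain 169.255.201.108
  169.255.201.128/25 (169.255.201.128 - 169.255.201.255) does not contain 169.255.201.108
  169.255.202.0/23 (169.255.202.0 - 169.255.203.255) does not contain 169.255.201.108
  169.255.136.0/21 (169.255.136.0 - 169.255.143.255) does not contain 169.255.201.108
Longest matching prefix is /19 -> interface port12.

port12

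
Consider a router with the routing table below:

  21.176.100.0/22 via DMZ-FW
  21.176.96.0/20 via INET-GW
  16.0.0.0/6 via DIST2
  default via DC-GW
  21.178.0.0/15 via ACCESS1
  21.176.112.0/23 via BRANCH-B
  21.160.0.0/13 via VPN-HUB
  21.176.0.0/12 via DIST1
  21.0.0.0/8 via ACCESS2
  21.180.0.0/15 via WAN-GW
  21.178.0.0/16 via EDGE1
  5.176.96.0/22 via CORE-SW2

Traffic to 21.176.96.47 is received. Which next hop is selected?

INET-GW

Routes whose prefix contains 21.176.96.47:
  0.0.0.0/0 (default, matches everything) -> DC-GW
  21.0.0.0/8 (21.0.0.0 - 21.255.255.255) -> ACCESS2
  21.176.0.0/12 (21.176.0.0 - 21.191.255.255) -> DIST1
  21.176.96.0/20 (21.176.96.0 - 21.176.111.255) -> INET-GW
More-specific entries that do NOT match:
  21.176.112.0/23 (21.176.112.0 - 21.176.113.255) does not contain 21.176.96.47
  21.176.100.0/22 (21.176.100.0 - 21.176.103.255) does not contain 21.176.96.47
  5.176.96.0/22 (5.176.96.0 - 5.176.99.255) does not contain 21.176.96.47
Longest matching prefix is /20 -> next hop INET-GW.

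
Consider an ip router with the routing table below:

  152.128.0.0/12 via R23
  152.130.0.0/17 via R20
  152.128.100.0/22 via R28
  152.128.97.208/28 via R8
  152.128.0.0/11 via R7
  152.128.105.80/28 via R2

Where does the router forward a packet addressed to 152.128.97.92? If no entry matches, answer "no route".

R23

Routes whose prefix contains 152.128.97.92:
  152.128.0.0/11 (152.128.0.0 - 152.159.255.255) -> R7
  152.128.0.0/12 (152.128.0.0 - 152.143.255.255) -> R23
More-specific entries that do NOT match:
  152.128.97.208/28 (152.128.97.208 - 152.128.97.223) does not contain 152.128.97.92
  152.128.105.80/28 (152.128.105.80 - 152.128.105.95) does not contain 152.128.97.92
  152.128.100.0/22 (152.128.100.0 - 152.128.103.255) does not contain 152.128.97.92
  152.130.0.0/17 (152.130.0.0 - 152.130.127.255) does not contain 152.128.97.92
Longest matching prefix is /12 -> next hop R23.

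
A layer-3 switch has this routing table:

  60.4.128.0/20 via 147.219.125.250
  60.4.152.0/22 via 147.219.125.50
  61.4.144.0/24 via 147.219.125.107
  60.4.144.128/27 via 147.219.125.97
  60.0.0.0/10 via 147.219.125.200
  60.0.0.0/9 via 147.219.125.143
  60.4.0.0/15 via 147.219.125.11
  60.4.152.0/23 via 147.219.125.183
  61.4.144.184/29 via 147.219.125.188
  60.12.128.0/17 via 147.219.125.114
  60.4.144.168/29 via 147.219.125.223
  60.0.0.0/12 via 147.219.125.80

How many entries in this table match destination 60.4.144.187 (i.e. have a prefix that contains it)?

Prefixes containing 60.4.144.187:
  60.0.0.0/9 (60.0.0.0 - 60.127.255.255)
  60.0.0.0/10 (60.0.0.0 - 60.63.255.255)
  60.0.0.0/12 (60.0.0.0 - 60.15.255.255)
  60.4.0.0/15 (60.4.0.0 - 60.5.255.255)
Total matching entries: 4.

4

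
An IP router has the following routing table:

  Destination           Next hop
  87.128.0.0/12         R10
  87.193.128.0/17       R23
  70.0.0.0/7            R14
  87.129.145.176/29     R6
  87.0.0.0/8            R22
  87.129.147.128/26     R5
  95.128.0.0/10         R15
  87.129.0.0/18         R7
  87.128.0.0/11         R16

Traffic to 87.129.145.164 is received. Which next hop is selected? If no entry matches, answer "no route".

R10

Routes whose prefix contains 87.129.145.164:
  87.0.0.0/8 (87.0.0.0 - 87.255.255.255) -> R22
  87.128.0.0/11 (87.128.0.0 - 87.159.255.255) -> R16
  87.128.0.0/12 (87.128.0.0 - 87.143.255.255) -> R10
More-specific entries that do NOT match:
  87.129.145.176/29 (87.129.145.176 - 87.129.145.183) does not contain 87.129.145.164
  87.129.147.128/26 (87.129.147.128 - 87.129.147.191) does not contain 87.129.145.164
  87.129.0.0/18 (87.129.0.0 - 87.129.63.255) does not contain 87.129.145.164
  87.193.128.0/17 (87.193.128.0 - 87.193.255.255) does not contain 87.129.145.164
Longest matching prefix is /12 -> next hop R10.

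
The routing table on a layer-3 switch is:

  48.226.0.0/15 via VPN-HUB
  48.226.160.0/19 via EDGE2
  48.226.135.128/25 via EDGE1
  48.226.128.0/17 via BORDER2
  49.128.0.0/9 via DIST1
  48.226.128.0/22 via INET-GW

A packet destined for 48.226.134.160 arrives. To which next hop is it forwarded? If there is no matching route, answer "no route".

Routes whose prefix contains 48.226.134.160:
  48.226.0.0/15 (48.226.0.0 - 48.227.255.255) -> VPN-HUB
  48.226.128.0/17 (48.226.128.0 - 48.226.255.255) -> BORDER2
More-specific entries that do NOT match:
  48.226.135.128/25 (48.226.135.128 - 48.226.135.255) does not contain 48.226.134.160
  48.226.128.0/22 (48.226.128.0 - 48.226.131.255) does not contain 48.226.134.160
  48.226.160.0/19 (48.226.160.0 - 48.226.191.255) does not contain 48.226.134.160
Longest matching prefix is /17 -> next hop BORDER2.

BORDER2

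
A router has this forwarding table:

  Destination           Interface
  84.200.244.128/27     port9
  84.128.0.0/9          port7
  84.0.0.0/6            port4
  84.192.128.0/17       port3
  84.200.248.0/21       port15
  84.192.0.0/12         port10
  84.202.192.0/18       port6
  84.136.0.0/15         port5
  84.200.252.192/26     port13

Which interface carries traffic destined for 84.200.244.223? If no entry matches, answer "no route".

Routes whose prefix contains 84.200.244.223:
  84.0.0.0/6 (84.0.0.0 - 87.255.255.255) -> port4
  84.128.0.0/9 (84.128.0.0 - 84.255.255.255) -> port7
  84.192.0.0/12 (84.192.0.0 - 84.207.255.255) -> port10
More-specific entries that do NOT match:
  84.200.244.128/27 (84.200.244.128 - 84.200.244.159) does not contain 84.200.244.223
  84.200.252.192/26 (84.200.252.192 - 84.200.252.255) does not contain 84.200.244.223
  84.200.248.0/21 (84.200.248.0 - 84.200.255.255) does not contain 84.200.244.223
  84.202.192.0/18 (84.202.192.0 - 84.202.255.255) does not contain 84.200.244.223
  84.192.128.0/17 (84.192.128.0 - 84.192.255.255) does not contain 84.200.244.223
  84.136.0.0/15 (84.136.0.0 - 84.137.255.255) does not contain 84.200.244.223
Longest matching prefix is /12 -> interface port10.

port10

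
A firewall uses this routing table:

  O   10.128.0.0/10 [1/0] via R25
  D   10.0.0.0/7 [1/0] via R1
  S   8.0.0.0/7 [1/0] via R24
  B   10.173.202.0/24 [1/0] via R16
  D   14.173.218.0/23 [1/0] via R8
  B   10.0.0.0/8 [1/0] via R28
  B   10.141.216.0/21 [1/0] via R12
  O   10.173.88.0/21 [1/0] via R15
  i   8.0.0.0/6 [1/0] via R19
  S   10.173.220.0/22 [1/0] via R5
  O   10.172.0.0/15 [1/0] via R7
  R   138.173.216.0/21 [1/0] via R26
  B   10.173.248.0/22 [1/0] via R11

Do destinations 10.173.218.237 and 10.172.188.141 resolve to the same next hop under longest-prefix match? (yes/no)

10.173.218.237: longest match 10.172.0.0/15 -> R7
10.172.188.141: longest match 10.172.0.0/15 -> R7

yes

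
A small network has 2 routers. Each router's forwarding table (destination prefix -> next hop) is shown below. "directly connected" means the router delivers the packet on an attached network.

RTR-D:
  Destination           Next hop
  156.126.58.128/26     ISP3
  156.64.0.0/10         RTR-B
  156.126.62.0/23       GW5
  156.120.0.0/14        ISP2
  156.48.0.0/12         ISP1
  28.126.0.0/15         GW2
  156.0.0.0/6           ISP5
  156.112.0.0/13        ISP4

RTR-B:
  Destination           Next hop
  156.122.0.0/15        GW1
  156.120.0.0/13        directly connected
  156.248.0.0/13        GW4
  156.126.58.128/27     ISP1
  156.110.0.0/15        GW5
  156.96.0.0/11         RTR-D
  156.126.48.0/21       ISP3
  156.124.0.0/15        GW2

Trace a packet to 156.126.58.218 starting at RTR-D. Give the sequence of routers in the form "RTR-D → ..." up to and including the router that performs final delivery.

RTR-D → RTR-B

At RTR-D: longest match for 156.126.58.218 is 156.64.0.0/10 -> RTR-B
At RTR-B: longest match for 156.126.58.218 is 156.120.0.0/13 -> directly connected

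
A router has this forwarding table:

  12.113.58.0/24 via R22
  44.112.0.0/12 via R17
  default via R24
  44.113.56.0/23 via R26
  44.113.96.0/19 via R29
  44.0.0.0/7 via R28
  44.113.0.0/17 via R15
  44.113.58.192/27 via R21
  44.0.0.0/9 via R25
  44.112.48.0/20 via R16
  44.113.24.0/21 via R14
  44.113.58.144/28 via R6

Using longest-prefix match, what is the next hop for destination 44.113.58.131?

R15

Routes whose prefix contains 44.113.58.131:
  0.0.0.0/0 (default, matches everything) -> R24
  44.0.0.0/7 (44.0.0.0 - 45.255.255.255) -> R28
  44.0.0.0/9 (44.0.0.0 - 44.127.255.255) -> R25
  44.112.0.0/12 (44.112.0.0 - 44.127.255.255) -> R17
  44.113.0.0/17 (44.113.0.0 - 44.113.127.255) -> R15
More-specific entries that do NOT match:
  44.113.58.144/28 (44.113.58.144 - 44.113.58.159) does not contain 44.113.58.131
  44.113.58.192/27 (44.113.58.192 - 44.113.58.223) does not contain 44.113.58.131
  12.113.58.0/24 (12.113.58.0 - 12.113.58.255) does not contain 44.113.58.131
  44.113.56.0/23 (44.113.56.0 - 44.113.57.255) does not contain 44.113.58.131
  44.113.24.0/21 (44.113.24.0 - 44.113.31.255) does not contain 44.113.58.131
  44.112.48.0/20 (44.112.48.0 - 44.112.63.255) does not contain 44.113.58.131
  44.113.96.0/19 (44.113.96.0 - 44.113.127.255) does not contain 44.113.58.131
Longest matching prefix is /17 -> next hop R15.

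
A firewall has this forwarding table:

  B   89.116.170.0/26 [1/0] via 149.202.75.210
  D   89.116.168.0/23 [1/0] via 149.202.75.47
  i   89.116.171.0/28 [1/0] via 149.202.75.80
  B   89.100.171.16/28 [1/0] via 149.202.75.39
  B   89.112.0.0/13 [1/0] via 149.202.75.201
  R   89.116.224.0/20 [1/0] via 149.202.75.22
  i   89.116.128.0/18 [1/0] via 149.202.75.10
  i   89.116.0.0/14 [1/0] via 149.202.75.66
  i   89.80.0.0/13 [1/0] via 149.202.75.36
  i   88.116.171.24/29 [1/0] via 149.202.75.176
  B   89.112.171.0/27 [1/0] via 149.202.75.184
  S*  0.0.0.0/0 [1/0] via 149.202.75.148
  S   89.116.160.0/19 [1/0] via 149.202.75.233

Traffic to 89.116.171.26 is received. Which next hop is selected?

149.202.75.233

Routes whose prefix contains 89.116.171.26:
  0.0.0.0/0 (default, matches everything) -> 149.202.75.148
  89.112.0.0/13 (89.112.0.0 - 89.119.255.255) -> 149.202.75.201
  89.116.0.0/14 (89.116.0.0 - 89.119.255.255) -> 149.202.75.66
  89.116.128.0/18 (89.116.128.0 - 89.116.191.255) -> 149.202.75.10
  89.116.160.0/19 (89.116.160.0 - 89.116.191.255) -> 149.202.75.233
More-specific entries that do NOT match:
  88.116.171.24/29 (88.116.171.24 - 88.116.171.31) does not contain 89.116.171.26
  89.116.171.0/28 (89.116.171.0 - 89.116.171.15) does not contain 89.116.171.26
  89.100.171.16/28 (89.100.171.16 - 89.100.171.31) does not contain 89.116.171.26
  89.112.171.0/27 (89.112.171.0 - 89.112.171.31) does not contain 89.116.171.26
  89.116.170.0/26 (89.116.170.0 - 89.116.170.63) does not contain 89.116.171.26
  89.116.168.0/23 (89.116.168.0 - 89.116.169.255) does not contain 89.116.171.26
  89.116.224.0/20 (89.116.224.0 - 89.116.239.255) does not contain 89.116.171.26
Longest matching prefix is /19 -> next hop 149.202.75.233.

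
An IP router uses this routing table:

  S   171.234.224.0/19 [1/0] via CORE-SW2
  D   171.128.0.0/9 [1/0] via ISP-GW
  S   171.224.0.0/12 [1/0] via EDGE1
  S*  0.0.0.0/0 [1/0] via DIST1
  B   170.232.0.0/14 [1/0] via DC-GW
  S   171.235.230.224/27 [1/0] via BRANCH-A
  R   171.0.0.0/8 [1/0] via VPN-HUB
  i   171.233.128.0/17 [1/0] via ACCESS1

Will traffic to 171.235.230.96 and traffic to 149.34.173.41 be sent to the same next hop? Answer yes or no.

no

171.235.230.96: longest match 171.224.0.0/12 -> EDGE1
149.34.173.41: longest match 0.0.0.0/0 -> DIST1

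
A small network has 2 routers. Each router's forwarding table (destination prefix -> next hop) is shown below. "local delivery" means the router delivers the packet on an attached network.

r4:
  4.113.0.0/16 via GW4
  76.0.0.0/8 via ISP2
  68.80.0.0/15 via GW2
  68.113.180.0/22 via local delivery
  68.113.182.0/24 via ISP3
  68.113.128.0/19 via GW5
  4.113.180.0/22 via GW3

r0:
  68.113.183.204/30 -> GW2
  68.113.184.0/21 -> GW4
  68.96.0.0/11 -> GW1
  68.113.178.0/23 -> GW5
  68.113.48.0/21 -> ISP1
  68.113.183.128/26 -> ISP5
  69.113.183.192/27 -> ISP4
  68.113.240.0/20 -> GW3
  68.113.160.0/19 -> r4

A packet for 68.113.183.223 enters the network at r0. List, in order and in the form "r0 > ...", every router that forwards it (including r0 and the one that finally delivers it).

r0 > r4

At r0: longest match for 68.113.183.223 is 68.113.160.0/19 -> r4
At r4: longest match for 68.113.183.223 is 68.113.180.0/22 -> local delivery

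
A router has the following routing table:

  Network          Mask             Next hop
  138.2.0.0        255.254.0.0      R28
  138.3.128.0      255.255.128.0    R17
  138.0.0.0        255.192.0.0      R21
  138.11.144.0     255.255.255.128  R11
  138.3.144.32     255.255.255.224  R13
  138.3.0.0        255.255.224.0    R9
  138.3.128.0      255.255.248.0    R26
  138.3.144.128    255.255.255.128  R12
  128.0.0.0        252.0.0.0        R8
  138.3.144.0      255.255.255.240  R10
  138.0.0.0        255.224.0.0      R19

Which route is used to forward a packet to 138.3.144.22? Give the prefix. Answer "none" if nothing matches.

138.3.128.0/17

Entries matching 138.3.144.22:
  138.0.0.0/10 (138.0.0.0 - 138.63.255.255)
  138.0.0.0/11 (138.0.0.0 - 138.31.255.255)
  138.2.0.0/15 (138.2.0.0 - 138.3.255.255)
  138.3.128.0/17 (138.3.128.0 - 138.3.255.255)
Most specific is 138.3.128.0/17.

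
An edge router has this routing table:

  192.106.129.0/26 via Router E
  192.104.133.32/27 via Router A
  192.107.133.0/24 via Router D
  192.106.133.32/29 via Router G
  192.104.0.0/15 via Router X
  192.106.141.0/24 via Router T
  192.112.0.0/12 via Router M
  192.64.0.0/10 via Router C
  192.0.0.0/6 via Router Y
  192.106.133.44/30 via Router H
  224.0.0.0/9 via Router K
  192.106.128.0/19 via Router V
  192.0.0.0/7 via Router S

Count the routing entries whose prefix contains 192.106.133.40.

Prefixes containing 192.106.133.40:
  192.0.0.0/6 (192.0.0.0 - 195.255.255.255)
  192.0.0.0/7 (192.0.0.0 - 193.255.255.255)
  192.64.0.0/10 (192.64.0.0 - 192.127.255.255)
  192.106.128.0/19 (192.106.128.0 - 192.106.159.255)
Total matching entries: 4.

4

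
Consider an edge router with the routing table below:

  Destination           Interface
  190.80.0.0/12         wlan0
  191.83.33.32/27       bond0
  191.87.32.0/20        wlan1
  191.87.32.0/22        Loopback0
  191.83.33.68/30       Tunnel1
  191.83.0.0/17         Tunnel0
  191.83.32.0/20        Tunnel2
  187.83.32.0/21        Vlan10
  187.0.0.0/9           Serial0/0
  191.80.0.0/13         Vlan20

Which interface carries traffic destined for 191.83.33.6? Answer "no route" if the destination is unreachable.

Routes whose prefix contains 191.83.33.6:
  191.80.0.0/13 (191.80.0.0 - 191.87.255.255) -> Vlan20
  191.83.0.0/17 (191.83.0.0 - 191.83.127.255) -> Tunnel0
  191.83.32.0/20 (191.83.32.0 - 191.83.47.255) -> Tunnel2
More-specific entries that do NOT match:
  191.83.33.68/30 (191.83.33.68 - 191.83.33.71) does not contain 191.83.33.6
  191.83.33.32/27 (191.83.33.32 - 191.83.33.63) does not contain 191.83.33.6
  191.87.32.0/22 (191.87.32.0 - 191.87.35.255) does not contain 191.83.33.6
  187.83.32.0/21 (187.83.32.0 - 187.83.39.255) does not contain 191.83.33.6
Longest matching prefix is /20 -> interface Tunnel2.

Tunnel2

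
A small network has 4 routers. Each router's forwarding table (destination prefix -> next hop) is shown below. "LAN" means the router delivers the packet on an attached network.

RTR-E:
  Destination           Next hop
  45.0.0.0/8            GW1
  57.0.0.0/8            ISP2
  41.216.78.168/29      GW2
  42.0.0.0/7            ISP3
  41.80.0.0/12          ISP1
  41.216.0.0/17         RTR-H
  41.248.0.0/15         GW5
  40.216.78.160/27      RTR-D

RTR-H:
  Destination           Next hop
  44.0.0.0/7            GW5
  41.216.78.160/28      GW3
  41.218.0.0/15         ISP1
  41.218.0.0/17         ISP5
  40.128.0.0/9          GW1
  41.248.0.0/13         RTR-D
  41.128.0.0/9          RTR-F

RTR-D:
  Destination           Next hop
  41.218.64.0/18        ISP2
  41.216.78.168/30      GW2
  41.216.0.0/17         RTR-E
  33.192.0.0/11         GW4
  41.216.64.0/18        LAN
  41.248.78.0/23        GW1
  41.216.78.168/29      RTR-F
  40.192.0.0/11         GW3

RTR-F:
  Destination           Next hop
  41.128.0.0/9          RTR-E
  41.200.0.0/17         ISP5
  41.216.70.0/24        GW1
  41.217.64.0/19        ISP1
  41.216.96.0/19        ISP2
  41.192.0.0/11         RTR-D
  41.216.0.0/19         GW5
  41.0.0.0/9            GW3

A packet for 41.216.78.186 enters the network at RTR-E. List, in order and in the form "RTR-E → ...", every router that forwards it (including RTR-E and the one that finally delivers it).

At RTR-E: longest match for 41.216.78.186 is 41.216.0.0/17 -> RTR-H
At RTR-H: longest match for 41.216.78.186 is 41.128.0.0/9 -> RTR-F
At RTR-F: longest match for 41.216.78.186 is 41.192.0.0/11 -> RTR-D
At RTR-D: longest match for 41.216.78.186 is 41.216.64.0/18 -> LAN

RTR-E → RTR-H → RTR-F → RTR-D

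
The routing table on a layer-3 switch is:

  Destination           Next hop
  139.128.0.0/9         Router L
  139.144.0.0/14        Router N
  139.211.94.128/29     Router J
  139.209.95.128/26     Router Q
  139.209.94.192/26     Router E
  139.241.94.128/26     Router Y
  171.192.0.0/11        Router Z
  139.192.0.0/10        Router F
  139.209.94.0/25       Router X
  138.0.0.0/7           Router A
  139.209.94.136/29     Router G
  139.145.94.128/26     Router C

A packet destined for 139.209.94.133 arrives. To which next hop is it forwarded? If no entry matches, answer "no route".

Routes whose prefix contains 139.209.94.133:
  138.0.0.0/7 (138.0.0.0 - 139.255.255.255) -> Router A
  139.128.0.0/9 (139.128.0.0 - 139.255.255.255) -> Router L
  139.192.0.0/10 (139.192.0.0 - 139.255.255.255) -> Router F
More-specific entries that do NOT match:
  139.211.94.128/29 (139.211.94.128 - 139.211.94.135) does not contain 139.209.94.133
  139.209.94.136/29 (139.209.94.136 - 139.209.94.143) does not contain 139.209.94.133
  139.209.95.128/26 (139.209.95.128 - 139.209.95.191) does not contain 139.209.94.133
  139.209.94.192/26 (139.209.94.192 - 139.209.94.255) does not contain 139.209.94.133
  139.241.94.128/26 (139.241.94.128 - 139.241.94.191) does not contain 139.209.94.133
  139.145.94.128/26 (139.145.94.128 - 139.145.94.191) does not contain 139.209.94.133
  139.209.94.0/25 (139.209.94.0 - 139.209.94.127) does not contain 139.209.94.133
  139.144.0.0/14 (139.144.0.0 - 139.147.255.255) does not contain 139.209.94.133
  171.192.0.0/11 (171.192.0.0 - 171.223.255.255) does not contain 139.209.94.133
Longest matching prefix is /10 -> next hop Router F.

Router F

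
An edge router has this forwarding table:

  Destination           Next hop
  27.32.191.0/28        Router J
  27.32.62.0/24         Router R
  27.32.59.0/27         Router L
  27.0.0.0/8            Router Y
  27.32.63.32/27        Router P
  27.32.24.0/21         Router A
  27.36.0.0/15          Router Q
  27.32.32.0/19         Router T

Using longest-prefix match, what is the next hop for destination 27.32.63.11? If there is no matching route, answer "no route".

Router T

Routes whose prefix contains 27.32.63.11:
  27.0.0.0/8 (27.0.0.0 - 27.255.255.255) -> Router Y
  27.32.32.0/19 (27.32.32.0 - 27.32.63.255) -> Router T
More-specific entries that do NOT match:
  27.32.191.0/28 (27.32.191.0 - 27.32.191.15) does not contain 27.32.63.11
  27.32.59.0/27 (27.32.59.0 - 27.32.59.31) does not contain 27.32.63.11
  27.32.63.32/27 (27.32.63.32 - 27.32.63.63) does not contain 27.32.63.11
  27.32.62.0/24 (27.32.62.0 - 27.32.62.255) does not contain 27.32.63.11
  27.32.24.0/21 (27.32.24.0 - 27.32.31.255) does not contain 27.32.63.11
Longest matching prefix is /19 -> next hop Router T.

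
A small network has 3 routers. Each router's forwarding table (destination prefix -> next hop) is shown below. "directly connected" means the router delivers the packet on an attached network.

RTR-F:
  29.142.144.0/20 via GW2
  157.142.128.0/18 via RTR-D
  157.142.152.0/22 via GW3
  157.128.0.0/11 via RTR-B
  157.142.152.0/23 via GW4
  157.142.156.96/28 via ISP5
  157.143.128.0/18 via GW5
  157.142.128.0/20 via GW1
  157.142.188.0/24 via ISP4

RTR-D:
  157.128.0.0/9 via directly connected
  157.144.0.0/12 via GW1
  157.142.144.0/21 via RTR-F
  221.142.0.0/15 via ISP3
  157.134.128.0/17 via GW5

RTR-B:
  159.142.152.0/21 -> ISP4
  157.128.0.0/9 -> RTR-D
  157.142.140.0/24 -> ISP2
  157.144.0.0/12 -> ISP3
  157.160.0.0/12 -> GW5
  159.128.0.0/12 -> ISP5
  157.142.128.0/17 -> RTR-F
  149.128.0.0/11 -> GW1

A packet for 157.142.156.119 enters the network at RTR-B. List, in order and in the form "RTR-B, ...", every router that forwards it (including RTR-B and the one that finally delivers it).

RTR-B, RTR-F, RTR-D

At RTR-B: longest match for 157.142.156.119 is 157.142.128.0/17 -> RTR-F
At RTR-F: longest match for 157.142.156.119 is 157.142.128.0/18 -> RTR-D
At RTR-D: longest match for 157.142.156.119 is 157.128.0.0/9 -> directly connected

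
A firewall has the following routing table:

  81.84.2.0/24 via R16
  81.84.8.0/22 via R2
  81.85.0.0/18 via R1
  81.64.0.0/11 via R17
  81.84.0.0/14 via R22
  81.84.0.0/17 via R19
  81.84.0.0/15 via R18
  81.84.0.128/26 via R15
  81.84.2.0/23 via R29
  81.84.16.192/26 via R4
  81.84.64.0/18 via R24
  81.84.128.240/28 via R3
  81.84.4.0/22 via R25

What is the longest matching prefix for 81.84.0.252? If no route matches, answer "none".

81.84.0.0/17

Entries matching 81.84.0.252:
  81.64.0.0/11 (81.64.0.0 - 81.95.255.255)
  81.84.0.0/14 (81.84.0.0 - 81.87.255.255)
  81.84.0.0/15 (81.84.0.0 - 81.85.255.255)
  81.84.0.0/17 (81.84.0.0 - 81.84.127.255)
Most specific is 81.84.0.0/17.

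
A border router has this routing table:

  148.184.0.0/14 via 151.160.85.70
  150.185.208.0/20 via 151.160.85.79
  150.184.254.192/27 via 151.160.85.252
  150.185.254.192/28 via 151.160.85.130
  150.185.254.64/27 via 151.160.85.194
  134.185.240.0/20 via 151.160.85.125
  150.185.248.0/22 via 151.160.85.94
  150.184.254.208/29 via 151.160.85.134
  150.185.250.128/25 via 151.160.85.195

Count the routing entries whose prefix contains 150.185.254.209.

0

No listed prefix contains 150.185.254.209.
Total matching entries: 0.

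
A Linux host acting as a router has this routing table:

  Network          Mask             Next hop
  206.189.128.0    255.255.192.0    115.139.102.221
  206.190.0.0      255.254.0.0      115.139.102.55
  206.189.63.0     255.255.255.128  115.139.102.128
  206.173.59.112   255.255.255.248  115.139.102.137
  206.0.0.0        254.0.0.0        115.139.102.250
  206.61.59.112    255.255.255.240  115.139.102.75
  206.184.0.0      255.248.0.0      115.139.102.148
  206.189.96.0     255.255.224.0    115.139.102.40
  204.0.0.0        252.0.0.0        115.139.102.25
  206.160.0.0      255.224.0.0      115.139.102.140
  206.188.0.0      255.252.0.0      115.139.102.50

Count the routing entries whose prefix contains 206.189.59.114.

Prefixes containing 206.189.59.114:
  204.0.0.0/6 (204.0.0.0 - 207.255.255.255)
  206.0.0.0/7 (206.0.0.0 - 207.255.255.255)
  206.160.0.0/11 (206.160.0.0 - 206.191.255.255)
  206.184.0.0/13 (206.184.0.0 - 206.191.255.255)
  206.188.0.0/14 (206.188.0.0 - 206.191.255.255)
Total matching entries: 5.

5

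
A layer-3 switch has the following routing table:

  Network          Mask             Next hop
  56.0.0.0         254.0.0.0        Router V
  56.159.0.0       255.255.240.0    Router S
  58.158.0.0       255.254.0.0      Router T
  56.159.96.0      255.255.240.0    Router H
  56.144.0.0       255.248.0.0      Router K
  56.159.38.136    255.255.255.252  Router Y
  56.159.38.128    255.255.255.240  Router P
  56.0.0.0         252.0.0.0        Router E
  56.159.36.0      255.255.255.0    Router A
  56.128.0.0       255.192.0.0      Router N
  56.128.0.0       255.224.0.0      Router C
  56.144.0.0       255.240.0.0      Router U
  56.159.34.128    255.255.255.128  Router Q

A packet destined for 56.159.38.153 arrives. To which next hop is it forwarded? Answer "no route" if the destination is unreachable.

Router U

Routes whose prefix contains 56.159.38.153:
  56.0.0.0/6 (56.0.0.0 - 59.255.255.255) -> Router E
  56.0.0.0/7 (56.0.0.0 - 57.255.255.255) -> Router V
  56.128.0.0/10 (56.128.0.0 - 56.191.255.255) -> Router N
  56.128.0.0/11 (56.128.0.0 - 56.159.255.255) -> Router C
  56.144.0.0/12 (56.144.0.0 - 56.159.255.255) -> Router U
More-specific entries that do NOT match:
  56.159.38.136/30 (56.159.38.136 - 56.159.38.139) does not contain 56.159.38.153
  56.159.38.128/28 (56.159.38.128 - 56.159.38.143) does not contain 56.159.38.153
  56.159.34.128/25 (56.159.34.128 - 56.159.34.255) does not contain 56.159.38.153
  56.159.36.0/24 (56.159.36.0 - 56.159.36.255) does not contain 56.159.38.153
  56.159.0.0/20 (56.159.0.0 - 56.159.15.255) does not contain 56.159.38.153
  56.159.96.0/20 (56.159.96.0 - 56.159.111.255) does not contain 56.159.38.153
  58.158.0.0/15 (58.158.0.0 - 58.159.255.255) does not contain 56.159.38.153
  56.144.0.0/13 (56.144.0.0 - 56.151.255.255) does not contain 56.159.38.153
Longest matching prefix is /12 -> next hop Router U.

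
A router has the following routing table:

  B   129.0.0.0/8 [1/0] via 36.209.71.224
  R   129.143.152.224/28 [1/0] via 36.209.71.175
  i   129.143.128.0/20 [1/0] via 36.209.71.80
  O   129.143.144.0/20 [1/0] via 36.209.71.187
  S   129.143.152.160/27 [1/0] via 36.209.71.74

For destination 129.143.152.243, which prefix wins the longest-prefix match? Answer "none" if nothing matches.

Entries matching 129.143.152.243:
  129.0.0.0/8 (129.0.0.0 - 129.255.255.255)
  129.143.144.0/20 (129.143.144.0 - 129.143.159.255)
Most specific is 129.143.144.0/20.

129.143.144.0/20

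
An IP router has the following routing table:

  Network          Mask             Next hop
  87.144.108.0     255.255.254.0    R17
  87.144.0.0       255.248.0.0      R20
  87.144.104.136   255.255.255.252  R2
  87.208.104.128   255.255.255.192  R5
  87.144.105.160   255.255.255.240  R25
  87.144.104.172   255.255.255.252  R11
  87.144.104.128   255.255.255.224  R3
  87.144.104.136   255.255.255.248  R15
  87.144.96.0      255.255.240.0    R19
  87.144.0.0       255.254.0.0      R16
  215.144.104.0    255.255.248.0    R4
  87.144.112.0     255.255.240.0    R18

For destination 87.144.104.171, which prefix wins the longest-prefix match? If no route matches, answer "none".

87.144.96.0/20

Entries matching 87.144.104.171:
  87.144.0.0/13 (87.144.0.0 - 87.151.255.255)
  87.144.0.0/15 (87.144.0.0 - 87.145.255.255)
  87.144.96.0/20 (87.144.96.0 - 87.144.111.255)
Most specific is 87.144.96.0/20.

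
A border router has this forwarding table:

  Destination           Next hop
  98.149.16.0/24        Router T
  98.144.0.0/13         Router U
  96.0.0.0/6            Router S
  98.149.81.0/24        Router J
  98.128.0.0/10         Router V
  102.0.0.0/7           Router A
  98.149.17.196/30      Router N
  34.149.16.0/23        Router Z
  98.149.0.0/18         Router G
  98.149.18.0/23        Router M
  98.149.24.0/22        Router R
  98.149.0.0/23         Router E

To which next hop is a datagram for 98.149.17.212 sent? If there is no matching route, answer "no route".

Router G

Routes whose prefix contains 98.149.17.212:
  96.0.0.0/6 (96.0.0.0 - 99.255.255.255) -> Router S
  98.128.0.0/10 (98.128.0.0 - 98.191.255.255) -> Router V
  98.144.0.0/13 (98.144.0.0 - 98.151.255.255) -> Router U
  98.149.0.0/18 (98.149.0.0 - 98.149.63.255) -> Router G
More-specific entries that do NOT match:
  98.149.17.196/30 (98.149.17.196 - 98.149.17.199) does not contain 98.149.17.212
  98.149.16.0/24 (98.149.16.0 - 98.149.16.255) does not contain 98.149.17.212
  98.149.81.0/24 (98.149.81.0 - 98.149.81.255) does not contain 98.149.17.212
  34.149.16.0/23 (34.149.16.0 - 34.149.17.255) does not contain 98.149.17.212
  98.149.18.0/23 (98.149.18.0 - 98.149.19.255) does not contain 98.149.17.212
  98.149.0.0/23 (98.149.0.0 - 98.149.1.255) does not contain 98.149.17.212
  98.149.24.0/22 (98.149.24.0 - 98.149.27.255) does not contain 98.149.17.212
Longest matching prefix is /18 -> next hop Router G.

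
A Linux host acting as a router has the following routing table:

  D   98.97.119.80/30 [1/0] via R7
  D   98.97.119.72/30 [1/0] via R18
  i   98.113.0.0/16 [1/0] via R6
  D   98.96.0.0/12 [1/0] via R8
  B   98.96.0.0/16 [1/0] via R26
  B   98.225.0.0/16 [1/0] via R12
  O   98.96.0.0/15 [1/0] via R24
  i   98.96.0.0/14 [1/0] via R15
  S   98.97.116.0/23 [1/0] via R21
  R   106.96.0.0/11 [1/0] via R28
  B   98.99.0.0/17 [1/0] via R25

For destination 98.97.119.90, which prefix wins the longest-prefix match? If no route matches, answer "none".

98.96.0.0/15

Entries matching 98.97.119.90:
  98.96.0.0/12 (98.96.0.0 - 98.111.255.255)
  98.96.0.0/14 (98.96.0.0 - 98.99.255.255)
  98.96.0.0/15 (98.96.0.0 - 98.97.255.255)
Most specific is 98.96.0.0/15.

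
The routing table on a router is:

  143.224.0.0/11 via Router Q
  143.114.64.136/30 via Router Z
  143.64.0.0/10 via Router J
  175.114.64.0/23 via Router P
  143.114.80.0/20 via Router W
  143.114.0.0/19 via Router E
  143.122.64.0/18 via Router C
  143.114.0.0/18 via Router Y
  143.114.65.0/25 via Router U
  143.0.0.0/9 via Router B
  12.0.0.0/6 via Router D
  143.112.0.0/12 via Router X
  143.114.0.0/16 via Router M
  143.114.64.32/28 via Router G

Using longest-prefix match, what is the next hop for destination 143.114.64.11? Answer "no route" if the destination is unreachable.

Router M

Routes whose prefix contains 143.114.64.11:
  143.0.0.0/9 (143.0.0.0 - 143.127.255.255) -> Router B
  143.64.0.0/10 (143.64.0.0 - 143.127.255.255) -> Router J
  143.112.0.0/12 (143.112.0.0 - 143.127.255.255) -> Router X
  143.114.0.0/16 (143.114.0.0 - 143.114.255.255) -> Router M
More-specific entries that do NOT match:
  143.114.64.136/30 (143.114.64.136 - 143.114.64.139) does not contain 143.114.64.11
  143.114.64.32/28 (143.114.64.32 - 143.114.64.47) does not contain 143.114.64.11
  143.114.65.0/25 (143.114.65.0 - 143.114.65.127) does not contain 143.114.64.11
  175.114.64.0/23 (175.114.64.0 - 175.114.65.255) does not contain 143.114.64.11
  143.114.80.0/20 (143.114.80.0 - 143.114.95.255) does not contain 143.114.64.11
  143.114.0.0/19 (143.114.0.0 - 143.114.31.255) does not contain 143.114.64.11
  143.122.64.0/18 (143.122.64.0 - 143.122.127.255) does not contain 143.114.64.11
  143.114.0.0/18 (143.114.0.0 - 143.114.63.255) does not contain 143.114.64.11
Longest matching prefix is /16 -> next hop Router M.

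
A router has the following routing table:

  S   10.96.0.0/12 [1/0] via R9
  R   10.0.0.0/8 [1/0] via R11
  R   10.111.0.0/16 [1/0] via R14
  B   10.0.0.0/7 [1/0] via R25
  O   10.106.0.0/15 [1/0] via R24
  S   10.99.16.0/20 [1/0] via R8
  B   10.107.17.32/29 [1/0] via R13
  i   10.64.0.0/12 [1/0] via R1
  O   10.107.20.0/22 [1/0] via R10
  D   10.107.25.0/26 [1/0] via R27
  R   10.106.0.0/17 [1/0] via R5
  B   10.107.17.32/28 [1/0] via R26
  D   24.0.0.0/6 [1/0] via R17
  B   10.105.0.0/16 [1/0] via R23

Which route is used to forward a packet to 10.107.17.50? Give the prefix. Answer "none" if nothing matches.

Entries matching 10.107.17.50:
  10.0.0.0/7 (10.0.0.0 - 11.255.255.255)
  10.0.0.0/8 (10.0.0.0 - 10.255.255.255)
  10.96.0.0/12 (10.96.0.0 - 10.111.255.255)
  10.106.0.0/15 (10.106.0.0 - 10.107.255.255)
Most specific is 10.106.0.0/15.

10.106.0.0/15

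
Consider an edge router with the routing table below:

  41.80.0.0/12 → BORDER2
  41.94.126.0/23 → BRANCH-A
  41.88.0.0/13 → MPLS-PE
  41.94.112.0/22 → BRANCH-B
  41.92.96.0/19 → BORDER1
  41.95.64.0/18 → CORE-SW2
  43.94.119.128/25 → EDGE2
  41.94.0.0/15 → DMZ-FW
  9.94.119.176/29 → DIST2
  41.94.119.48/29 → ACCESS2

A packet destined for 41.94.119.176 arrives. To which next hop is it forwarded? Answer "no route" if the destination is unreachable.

Routes whose prefix contains 41.94.119.176:
  41.80.0.0/12 (41.80.0.0 - 41.95.255.255) -> BORDER2
  41.88.0.0/13 (41.88.0.0 - 41.95.255.255) -> MPLS-PE
  41.94.0.0/15 (41.94.0.0 - 41.95.255.255) -> DMZ-FW
More-specific entries that do NOT match:
  9.94.119.176/29 (9.94.119.176 - 9.94.119.183) does not contain 41.94.119.176
  41.94.119.48/29 (41.94.119.48 - 41.94.119.55) does not contain 41.94.119.176
  43.94.119.128/25 (43.94.119.128 - 43.94.119.255) does not contain 41.94.119.176
  41.94.126.0/23 (41.94.126.0 - 41.94.127.255) does not contain 41.94.119.176
  41.94.112.0/22 (41.94.112.0 - 41.94.115.255) does not contain 41.94.119.176
  41.92.96.0/19 (41.92.96.0 - 41.92.127.255) does not contain 41.94.119.176
  41.95.64.0/18 (41.95.64.0 - 41.95.127.255) does not contain 41.94.119.176
Longest matching prefix is /15 -> next hop DMZ-FW.

DMZ-FW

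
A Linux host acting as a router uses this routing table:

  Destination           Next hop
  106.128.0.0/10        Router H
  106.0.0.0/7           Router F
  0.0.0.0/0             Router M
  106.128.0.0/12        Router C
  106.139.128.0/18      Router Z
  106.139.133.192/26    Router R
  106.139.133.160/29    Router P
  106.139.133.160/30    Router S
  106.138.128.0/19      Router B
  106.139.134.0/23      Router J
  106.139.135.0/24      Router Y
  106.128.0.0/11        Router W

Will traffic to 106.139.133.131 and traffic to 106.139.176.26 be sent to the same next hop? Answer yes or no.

106.139.133.131: longest match 106.139.128.0/18 -> Router Z
106.139.176.26: longest match 106.139.128.0/18 -> Router Z

yes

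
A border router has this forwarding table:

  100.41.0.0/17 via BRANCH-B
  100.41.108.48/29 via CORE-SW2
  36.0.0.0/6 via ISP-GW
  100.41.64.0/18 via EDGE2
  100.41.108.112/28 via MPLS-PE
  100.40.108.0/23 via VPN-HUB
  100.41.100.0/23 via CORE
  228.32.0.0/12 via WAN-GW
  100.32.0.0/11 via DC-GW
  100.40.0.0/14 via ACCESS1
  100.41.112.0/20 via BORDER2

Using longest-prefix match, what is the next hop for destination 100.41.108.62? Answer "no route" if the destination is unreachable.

EDGE2

Routes whose prefix contains 100.41.108.62:
  100.32.0.0/11 (100.32.0.0 - 100.63.255.255) -> DC-GW
  100.40.0.0/14 (100.40.0.0 - 100.43.255.255) -> ACCESS1
  100.41.0.0/17 (100.41.0.0 - 100.41.127.255) -> BRANCH-B
  100.41.64.0/18 (100.41.64.0 - 100.41.127.255) -> EDGE2
More-specific entries that do NOT match:
  100.41.108.48/29 (100.41.108.48 - 100.41.108.55) does not contain 100.41.108.62
  100.41.108.112/28 (100.41.108.112 - 100.41.108.127) does not contain 100.41.108.62
  100.40.108.0/23 (100.40.108.0 - 100.40.109.255) does not contain 100.41.108.62
  100.41.100.0/23 (100.41.100.0 - 100.41.101.255) does not contain 100.41.108.62
  100.41.112.0/20 (100.41.112.0 - 100.41.127.255) does not contain 100.41.108.62
Longest matching prefix is /18 -> next hop EDGE2.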